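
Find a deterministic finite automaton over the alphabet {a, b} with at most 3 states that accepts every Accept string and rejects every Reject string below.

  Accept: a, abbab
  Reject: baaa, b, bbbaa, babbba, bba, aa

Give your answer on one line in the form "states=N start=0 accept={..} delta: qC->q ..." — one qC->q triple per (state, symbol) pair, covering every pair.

states=3 start=0 accept={1} delta: 0a->1 0b->2 1a->0 1b->0 2a->2 2b->1

State merging on the prefix tree: take the shortest (then alphabetical) example prefix whose next move is undefined and point that move at state 0, else 1, else 2, ...; a target is out if some Accept/Reject pair would then sit in one state with the same input left (inseparable). If every existing state is out, open a new one.
a: 0a undefined. 0a->0: no, a/aa meet in 0. Open state 1: 0a->1.
b: 0b undefined. 0b->0: no, a/bba meet in 1. 0b->1: no, a/b meet in 1. Open state 2: 0b->2.
aa: 1a undefined. 1a->0: ok.
ab: 1b undefined. 1b->0: ok.
ba: 2a undefined. 2a->0: no, abbab/b meet in 2. 2a->1: no, a/baaa meet in 1. 2a->2: ok.
bb: 2b undefined. 2b->0: no, a/babbba meet in 1. 2b->1: ok.
All examples now run through 3 states with every (state, symbol) defined. Accept strings end in {1}, Reject strings end in {0,2}; accept={1}.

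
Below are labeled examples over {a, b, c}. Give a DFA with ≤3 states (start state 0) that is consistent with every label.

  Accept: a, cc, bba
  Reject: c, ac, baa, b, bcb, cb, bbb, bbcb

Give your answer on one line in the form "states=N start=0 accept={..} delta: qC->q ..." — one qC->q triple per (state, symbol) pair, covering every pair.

states=3 start=0 accept={0} delta: 0a->0 0b->1 0c->1 1a->1 1b->2 1c->0 2a->0 2b->1 2c->0

State merging on the prefix tree: take the shortest (then alphabetical) example prefix whose next move is undefined and point that move at state 0, else 1, else 2, ...; a target is out if some Accept/Reject pair would then sit in one state with the same input left (inseparable). If every existing state is out, open a new one.
a: 0a undefined. 0a->0: ok.
b: 0b undefined. 0b->0: no, a/baa meet in 0. Open state 1: 0b->1.
c: 0c undefined. 0c->0: no, a/c meet in 0. 0c->1: ok.
ba: 1a undefined. 1a->0: no, a/baa meet in 0. 1a->1: ok.
bb: 1b undefined. 1b->0: no, a/cb meet in 0. 1b->1: no, bba/c meet in 1. Open state 2: 1b->2.
bc: 1c undefined. 1c->0: ok.
bba: 2a undefined. 2a->0: ok.
bbb: 2b undefined. 2b->0: no, a/bbb meet in 0. 2b->1: ok.
bbc: 2c undefined. 2c->0: ok.
All examples now run through 3 states with every (state, symbol) defined. Accept strings end in {0}, Reject strings end in {1,2}; accept={0}.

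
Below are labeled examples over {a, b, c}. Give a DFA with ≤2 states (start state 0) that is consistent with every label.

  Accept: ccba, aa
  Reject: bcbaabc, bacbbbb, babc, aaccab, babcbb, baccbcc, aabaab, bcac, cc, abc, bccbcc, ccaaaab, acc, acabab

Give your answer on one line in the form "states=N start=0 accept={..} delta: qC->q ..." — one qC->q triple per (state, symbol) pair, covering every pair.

states=2 start=0 accept={0} delta: 0a->0 0b->1 0c->1 1a->0 1b->0 1c->1

Fold the examples into a partial DFA from state 0: repeatedly fix the first undefined (state, symbol) met by the shortest-then-alphabetical prefix, trying targets in increasing order and rejecting any under which an Accept and a Reject string meet in one state with the same remainder; add a state when all current targets are rejected. Accepting states are where Accept strings end.
a: 0a undefined. 0a->0: ok.
b: 0b undefined. 0b->0: no, aa/aabaab meet in 0. Open state 1: 0b->1.
c: 0c undefined. 0c->0: no, aa/cc meet in 0. 0c->1: ok.
ba: 1a undefined. 1a->0: ok.
bc: 1c undefined. 1c->0: no, ccba/bcbaabc meet in 0. 1c->1: ok.
bcb: 1b undefined. 1b->0: ok.
All examples now run through 2 states with every (state, symbol) defined. Accept strings end in {0}, Reject strings end in {1}; accept={0}.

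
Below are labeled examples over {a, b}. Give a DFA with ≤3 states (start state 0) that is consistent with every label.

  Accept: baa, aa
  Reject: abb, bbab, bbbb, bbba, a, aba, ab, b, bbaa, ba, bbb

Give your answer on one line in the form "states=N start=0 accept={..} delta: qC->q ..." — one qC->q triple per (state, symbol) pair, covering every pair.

State merging on the prefix tree: take the shortest (then alphabetical) example prefix whose next move is undefined and point that move at state 0, else 1, else 2, ...; a target is out if some Accept/Reject pair would then sit in one state with the same input left (inseparable). If every existing state is out, open a new one.
a: 0a undefined. 0a->0: no, aa/a meet in 0. Open state 1: 0a->1.
b: 0b undefined. 0b->0: no, baa/bbaa meet in 1 with "a" left. 0b->1: no, aa/ba meet in 1 with "a" left. Open state 2: 0b->2.
aa: 1a undefined. 1a->0: ok.
ab: 1b undefined. 1b->0: no, aa/ab meet in 0. 1b->1: no, aa/aba meet in 0. 1b->2: ok.
ba: 2a undefined. 2a->0: no, baa/a meet in 1. 2a->1: ok.
bb: 2b undefined. 2b->0: no, baa/abb meet in 0. 2b->1: ok.
All examples now run through 3 states with every (state, symbol) defined. Accept strings end in {0}, Reject strings end in {1,2}; accept={0}.

states=3 start=0 accept={0} delta: 0a->1 0b->2 1a->0 1b->2 2a->1 2b->1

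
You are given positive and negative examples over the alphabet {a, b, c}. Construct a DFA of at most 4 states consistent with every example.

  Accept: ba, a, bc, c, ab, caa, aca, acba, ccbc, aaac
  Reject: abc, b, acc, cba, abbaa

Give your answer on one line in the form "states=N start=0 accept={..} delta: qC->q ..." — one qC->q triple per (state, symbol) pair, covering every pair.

State merging on the prefix tree: take the shortest (then alphabetical) example prefix whose next move is undefined and point that move at state 0, else 1, else 2, ...; a target is out if some Accept/Reject pair would then sit in one state with the same input left (inseparable). If every existing state is out, open a new one.
a: 0a undefined. 0a->0: no, bc/abc meet in 0 with "bc" left. Open state 1: 0a->1.
b: 0b undefined. 0b->0: ok.
c: 0c undefined. 0c->0: no, ba/cba meet in 1. 0c->1: ok.
aa: 1a undefined. 1a->0: ok.
ab: 1b undefined. 1b->0: no, ba/abc meet in 1. 1b->1: no, ba/abbaa meet in 1. Open state 2: 1b->2.
ac: 1c undefined. 1c->0: no, ba/acc meet in 1. 1c->1: no, ba/acc meet in 1. 1c->2: no, aca/cba meet in 2 with "a" left. Open state 3: 1c->3.
abb: 2b undefined. 2b->0: ok.
abc: 2c undefined. 2c->0: ok.
aca: 3a undefined. 3a->0: no, aca/abc meet in 0. 3a->1: ok.
acb: 3b undefined. 3b->0: ok.
acc: 3c undefined. 3c->0: ok.
cba: 2a undefined. 2a->0: ok.
All examples now run through 4 states with every (state, symbol) defined. Accept strings end in {1,2,3}, Reject strings end in {0}; accept={1,2,3}.

states=4 start=0 accept={1,2,3} delta: 0a->1 0b->0 0c->1 1a->0 1b->2 1c->3 2a->0 2b->0 2c->0 3a->1 3b->0 3c->0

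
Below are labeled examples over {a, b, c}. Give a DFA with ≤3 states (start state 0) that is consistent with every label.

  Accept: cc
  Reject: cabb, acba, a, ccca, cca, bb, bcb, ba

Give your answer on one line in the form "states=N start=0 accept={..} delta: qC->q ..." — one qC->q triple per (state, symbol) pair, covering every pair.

State merging on the prefix tree: take the shortest (then alphabetical) example prefix whose next move is undefined and point that move at state 0, else 1, else 2, ...; a target is out if some Accept/Reject pair would then sit in one state with the same input left (inseparable). If every existing state is out, open a new one.
a: 0a undefined. 0a->0: ok.
b: 0b undefined. 0b->0: ok.
c: 0c undefined. 0c->0: no, cc/cabb meet in 0. Open state 1: 0c->1.
ca: 1a undefined. 1a->0: ok.
cc: 1c undefined. 1c->0: no, cc/cabb meet in 0. 1c->1: ok.
acb: 1b undefined. 1b->0: ok.
All examples now run through 2 states with every (state, symbol) defined. Accept strings end in {1}, Reject strings end in {0}; accept={1}.

states=2 start=0 accept={1} delta: 0a->0 0b->0 0c->1 1a->0 1b->0 1c->1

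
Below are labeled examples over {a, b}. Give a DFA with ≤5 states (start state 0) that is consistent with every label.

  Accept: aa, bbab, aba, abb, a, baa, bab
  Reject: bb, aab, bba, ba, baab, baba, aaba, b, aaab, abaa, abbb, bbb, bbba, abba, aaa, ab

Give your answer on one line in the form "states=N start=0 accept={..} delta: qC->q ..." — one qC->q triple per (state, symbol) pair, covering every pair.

Grow the machine one transition at a time. Run the examples from 0; the earliest place one falls off (shortest prefix, ties alphabetical) gets sent to the lowest-numbered state that keeps every Accept/Reject pair distinguishable — a pair clashes when both reach the same state with identical unread suffix — and to a fresh state only if none does.
a: 0a undefined. 0a->0: no, aa/aaa meet in 0. Open state 1: 0a->1.
b: 0b undefined. 0b->0: no, bbab/ab meet in 1 with "b" left. 0b->1: no, aa/ba meet in 1 with "a" left. Open state 2: 0b->2.
aa: 1a undefined. 1a->0: no, a/aaa meet in 1. 1a->1: no, aa/aaa meet in 1. 1a->2: no, aa/b meet in 2. Open state 3: 1a->3.
ab: 1b undefined. 1b->0: no, aa/abaa meet in 3. 1b->1: no, aa/abba meet in 3. 1b->2: no, aba/ba meet in 2 with "a" left. 1b->3: no, aa/ab meet in 3. Open state 4: 1b->4.
ba: 2a undefined. 2a->0: no, bab/b meet in 2. 2a->1: no, aba/baba meet in 4 with "a" left. 2a->2: no, baa/ba meet in 2. 2a->3: no, aa/ba meet in 3. 2a->4: ok.
bb: 2b undefined. 2b->0: no, bbab/ba meet in 4. 2b->1: no, aa/bba meet in 3. 2b->2: ok.
aaa: 3a undefined. 3a->0: ok.
aab: 3b undefined. 3b->0: no, a/aaba meet in 1. 3b->1: no, aa/aaba meet in 3. 3b->2: ok.
aba: 4a undefined. 4a->0: no, aba/aaa meet in 0. 4a->1: no, aa/abaa meet in 3. 4a->2: no, aba/bb meet in 2. 4a->3: ok.
abb: 4b undefined. 4b->0: no, bbab/abaa meet in 0. 4b->1: no, aa/baba meet in 3. 4b->2: no, bbab/bb meet in 2. 4b->3: ok.
All examples now run through 5 states with every (state, symbol) defined. Accept strings end in {1,3}, Reject strings end in {0,2,4}; accept={1,3}.

states=5 start=0 accept={1,3} delta: 0a->1 0b->2 1a->3 1b->4 2a->4 2b->2 3a->0 3b->2 4a->3 4b->3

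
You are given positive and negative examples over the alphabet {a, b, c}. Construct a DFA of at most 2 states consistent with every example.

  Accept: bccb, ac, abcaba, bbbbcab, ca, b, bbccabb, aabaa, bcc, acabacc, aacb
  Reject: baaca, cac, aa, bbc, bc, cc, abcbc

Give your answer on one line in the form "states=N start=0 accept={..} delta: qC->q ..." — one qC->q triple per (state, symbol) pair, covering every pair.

Grow the machine one transition at a time. Run the examples from 0; the earliest place one falls off (shortest prefix, ties alphabetical) gets sent to the lowest-numbered state that keeps every Accept/Reject pair distinguishable — a pair clashes when both reach the same state with identical unread suffix — and to a fresh state only if none does.
a: 0a undefined. 0a->0: ok.
b: 0b undefined. 0b->0: no, ac/bbc meet in 0 with "c" left. Open state 1: 0b->1.
c: 0c undefined. 0c->0: no, ac/cac meet in 0. 0c->1: ok.
ba: 1a undefined. 1a->0: no, ac/cac meet in 1. 1a->1: ok.
bb: 1b undefined. 1b->0: no, ac/bbc meet in 1. 1b->1: ok.
bc: 1c undefined. 1c->0: ok.
All examples now run through 2 states with every (state, symbol) defined. Accept strings end in {1}, Reject strings end in {0}; accept={1}.

states=2 start=0 accept={1} delta: 0a->0 0b->1 0c->1 1a->1 1b->1 1c->0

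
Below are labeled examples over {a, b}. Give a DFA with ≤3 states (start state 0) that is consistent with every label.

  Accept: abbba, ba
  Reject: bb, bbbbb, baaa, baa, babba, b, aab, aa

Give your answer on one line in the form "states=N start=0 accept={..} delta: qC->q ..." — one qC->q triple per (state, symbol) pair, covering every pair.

State merging on the prefix tree: take the shortest (then alphabetical) example prefix whose next move is undefined and point that move at state 0, else 1, else 2, ...; a target is out if some Accept/Reject pair would then sit in one state with the same input left (inseparable). If every existing state is out, open a new one.
a: 0a undefined. 0a->0: ok.
b: 0b undefined. 0b->0: no, abbba/bb meet in 0. Open state 1: 0b->1.
ba: 1a undefined. 1a->0: no, ba/baaa meet in 0. 1a->1: no, abbba/babba meet in 1 with "bba" left. Open state 2: 1a->2.
bb: 1b undefined. 1b->0: ok.
baa: 2a undefined. 2a->0: ok.
bab: 2b undefined. 2b->0: no, abbba/babba meet in 2. 2b->1: ok.
All examples now run through 3 states with every (state, symbol) defined. Accept strings end in {2}, Reject strings end in {0,1}; accept={2}.

states=3 start=0 accept={2} delta: 0a->0 0b->1 1a->2 1b->0 2a->0 2b->1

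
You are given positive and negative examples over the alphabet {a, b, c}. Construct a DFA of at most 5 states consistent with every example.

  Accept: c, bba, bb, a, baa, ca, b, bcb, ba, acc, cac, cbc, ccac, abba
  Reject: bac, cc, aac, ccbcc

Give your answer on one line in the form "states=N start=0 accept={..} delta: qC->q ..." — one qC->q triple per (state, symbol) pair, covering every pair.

Grow the machine one transition at a time. Run the examples from 0; the earliest place one falls off (shortest prefix, ties alphabetical) gets sent to the lowest-numbered state that keeps every Accept/Reject pair distinguishable — a pair clashes when both reach the same state with identical unread suffix — and to a fresh state only if none does.
a: 0a undefined. 0a->0: no, c/aac meet in 0 with "c" left. Open state 1: 0a->1.
b: 0b undefined. 0b->0: ok.
c: 0c undefined. 0c->0: no, c/cc meet in 0. 0c->1: no, cac/aac meet in 1 with "ac" left. Open state 2: 0c->2.
aa: 1a undefined. 1a->0: no, c/aac meet in 2. 1a->1: ok.
ab: 1b undefined. 1b->0: ok.
ac: 1c undefined. 1c->0: no, bb/bac meet in 0. 1c->1: no, bba/bac meet in 1. 1c->2: no, c/bac meet in 2. Open state 3: 1c->3.
ca: 2a undefined. 2a->0: ok.
cb: 2b undefined. 2b->0: ok.
cc: 2c undefined. 2c->0: no, bb/cc meet in 0. 2c->1: no, bba/cc meet in 1. 2c->2: no, c/cc meet in 2. 2c->3: ok.
acc: 3c undefined. 3c->0: ok.
cca: 3a undefined. 3a->0: ok.
ccb: 3b undefined. 3b->0: ok.
All examples now run through 4 states with every (state, symbol) defined. Accept strings end in {0,1,2}, Reject strings end in {3}; accept={0,1,2}.

states=4 start=0 accept={0,1,2} delta: 0a->1 0b->0 0c->2 1a->1 1b->0 1c->3 2a->0 2b->0 2c->3 3a->0 3b->0 3c->0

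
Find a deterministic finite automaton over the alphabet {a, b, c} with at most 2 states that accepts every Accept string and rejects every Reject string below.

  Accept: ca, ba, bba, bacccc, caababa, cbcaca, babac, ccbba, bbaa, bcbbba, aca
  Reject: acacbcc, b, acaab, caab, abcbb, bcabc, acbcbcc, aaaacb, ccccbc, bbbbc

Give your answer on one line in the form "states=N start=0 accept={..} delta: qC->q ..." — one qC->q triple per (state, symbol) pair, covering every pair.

Grow the machine one transition at a time. Run the examples from 0; the earliest place one falls off (shortest prefix, ties alphabetical) gets sent to the lowest-numbered state that keeps every Accept/Reject pair distinguishable — a pair clashes when both reach the same state with identical unread suffix — and to a fresh state only if none does.
a: 0a undefined. 0a->0: ok.
b: 0b undefined. 0b->0: no, ba/b meet in 0. Open state 1: 0b->1.
c: 0c undefined. 0c->0: ok.
ba: 1a undefined. 1a->0: ok.
bb: 1b undefined. 1b->0: no, ca/bbbbc meet in 0. 1b->1: ok.
bc: 1c undefined. 1c->0: no, ca/acacbcc meet in 0. 1c->1: ok.
All examples now run through 2 states with every (state, symbol) defined. Accept strings end in {0}, Reject strings end in {1}; accept={0}.

states=2 start=0 accept={0} delta: 0a->0 0b->1 0c->0 1a->0 1b->1 1c->1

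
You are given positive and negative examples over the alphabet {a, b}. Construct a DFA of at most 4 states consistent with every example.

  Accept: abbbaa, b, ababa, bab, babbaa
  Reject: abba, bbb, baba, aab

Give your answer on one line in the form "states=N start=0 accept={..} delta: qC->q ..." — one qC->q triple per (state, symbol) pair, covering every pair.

State merging on the prefix tree: take the shortest (then alphabetical) example prefix whose next move is undefined and point that move at state 0, else 1, else 2, ...; a target is out if some Accept/Reject pair would then sit in one state with the same input left (inseparable). If every existing state is out, open a new one.
a: 0a undefined. 0a->0: no, b/aab meet in 0 with "b" left. Open state 1: 0a->1.
b: 0b undefined. 0b->0: no, b/bbb meet in 0. 0b->1: no, bab/aab meet in 1 with "ab" left. Open state 2: 0b->2.
aa: 1a undefined. 1a->0: no, b/aab meet in 2. 1a->1: ok.
ab: 1b undefined. 1b->0: ok.
ba: 2a undefined. 2a->0: ok.
bb: 2b undefined. 2b->0: no, b/bbb meet in 2. 2b->1: ok.
All examples now run through 3 states with every (state, symbol) defined. Accept strings end in {1,2}, Reject strings end in {0}; accept={1,2}.

states=3 start=0 accept={1,2} delta: 0a->1 0b->2 1a->1 1b->0 2a->0 2b->1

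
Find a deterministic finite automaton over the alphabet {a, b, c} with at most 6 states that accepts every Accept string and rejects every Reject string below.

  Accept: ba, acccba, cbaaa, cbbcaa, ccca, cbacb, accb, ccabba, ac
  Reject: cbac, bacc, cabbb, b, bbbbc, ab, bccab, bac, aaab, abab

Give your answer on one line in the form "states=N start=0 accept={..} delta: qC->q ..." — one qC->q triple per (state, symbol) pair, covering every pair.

Grow the machine one transition at a time. Run the examples from 0; the earliest place one falls off (shortest prefix, ties alphabetical) gets sent to the lowest-numbered state that keeps every Accept/Reject pair distinguishable — a pair clashes when both reach the same state with identical unread suffix — and to a fresh state only if none does.
a: 0a undefined. 0a->0: ok.
b: 0b undefined. 0b->0: no, ba/b meet in 0. Open state 1: 0b->1.
c: 0c undefined. 0c->0: no, accb/b meet in 1. 0c->1: no, ac/b meet in 1. Open state 2: 0c->2.
ba: 1a undefined. 1a->0: no, ac/bac meet in 2. 1a->1: no, ba/b meet in 1. 1a->2: ok.
bb: 1b undefined. 1b->0: no, ba/bbbbc meet in 2. 1b->1: ok.
bc: 1c undefined. 1c->0: ok.
ca: 2a undefined. 2a->0: ok.
cb: 2b undefined. 2b->0: no, ba/cbac meet in 2. 2b->1: no, cbaaa/bbbbc meet in 0. 2b->2: no, ba/cbac meet in 2. Open state 3: 2b->3.
cc: 2c undefined. 2c->0: no, ba/bacc meet in 2. 2c->1: no, ccca/bacc meet in 0. 2c->2: no, ba/bacc meet in 2. 2c->3: ok.
cba: 3a undefined. 3a->0: no, ba/cbac meet in 2. 3a->1: no, cbaaa/cbac meet in 0. 3a->2: no, cbaaa/bbbbc meet in 0. 3a->3: no, cbaaa/bac meet in 3. Open state 4: 3a->4.
cbb: 3b undefined. 3b->0: no, cbbcaa/bbbbc meet in 0. 3b->1: no, cbbcaa/bbbbc meet in 0. 3b->2: ok.
ccc: 3c undefined. 3c->0: no, ccca/bacc meet in 0. 3c->1: ok.
cbaa: 4a undefined. 4a->0: no, cbaaa/bbbbc meet in 0. 4a->1: no, cbbcaa/bacc meet in 1. 4a->2: no, cbaaa/bbbbc meet in 0. 4a->3: no, cbbcaa/bac meet in 3. 4a->4: ok.
cbac: 4c undefined. 4c->0: no, cbacb/bacc meet in 1. 4c->1: no, cbacb/cbac meet in 1. 4c->2: no, ba/cbac meet in 2. 4c->3: ok.
ccab: 4b undefined. 4b->0: ok.
All examples now run through 5 states with every (state, symbol) defined. Accept strings end in {2,4}, Reject strings end in {0,1,3}; accept={2,4}.

states=5 start=0 accept={2,4} delta: 0a->0 0b->1 0c->2 1a->2 1b->1 1c->0 2a->0 2b->3 2c->3 3a->4 3b->2 3c->1 4a->4 4b->0 4c->3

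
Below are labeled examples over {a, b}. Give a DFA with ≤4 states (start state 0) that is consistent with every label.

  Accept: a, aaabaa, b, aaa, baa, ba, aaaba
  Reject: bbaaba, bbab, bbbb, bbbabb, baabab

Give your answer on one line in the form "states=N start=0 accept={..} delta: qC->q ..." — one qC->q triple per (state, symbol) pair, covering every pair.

states=3 start=0 accept={0,1} delta: 0a->0 0b->1 1a->1 1b->2 2a->2 2b->2

State merging on the prefix tree: take the shortest (then alphabetical) example prefix whose next move is undefined and point that move at state 0, else 1, else 2, ...; a target is out if some Accept/Reject pair would then sit in one state with the same input left (inseparable). If every existing state is out, open a new one.
a: 0a undefined. 0a->0: ok.
b: 0b undefined. 0b->0: no, a/bbaaba meet in 0. Open state 1: 0b->1.
ba: 1a undefined. 1a->0: no, b/baabab meet in 1. 1a->1: ok.
bb: 1b undefined. 1b->0: no, a/bbbb meet in 0. 1b->1: no, aaabaa/bbaaba meet in 1. Open state 2: 1b->2.
bba: 2a undefined. 2a->0: no, aaabaa/bbaaba meet in 1. 2a->1: no, aaabaa/bbaaba meet in 1. 2a->2: ok.
bbb: 2b undefined. 2b->0: no, a/bbaaba meet in 0. 2b->1: no, aaabaa/bbaaba meet in 1. 2b->2: ok.
All examples now run through 3 states with every (state, symbol) defined. Accept strings end in {0,1}, Reject strings end in {2}; accept={0,1}.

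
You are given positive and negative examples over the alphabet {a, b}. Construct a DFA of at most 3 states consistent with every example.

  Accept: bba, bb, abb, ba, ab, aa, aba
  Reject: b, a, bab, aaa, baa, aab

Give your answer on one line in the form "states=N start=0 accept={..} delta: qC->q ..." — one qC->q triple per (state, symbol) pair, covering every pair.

Grow the machine one transition at a time. Run the examples from 0; the earliest place one falls off (shortest prefix, ties alphabetical) gets sent to the lowest-numbered state that keeps every Accept/Reject pair distinguishable — a pair clashes when both reach the same state with identical unread suffix — and to a fresh state only if none does.
a: 0a undefined. 0a->0: no, ab/b meet in 0 with "b" left. Open state 1: 0a->1.
b: 0b undefined. 0b->0: no, bba/a meet in 1. 0b->1: ok.
aa: 1a undefined. 1a->0: ok.
ab: 1b undefined. 1b->0: no, bba/b meet in 1. 1b->1: no, bb/b meet in 1. Open state 2: 1b->2.
aba: 2a undefined. 2a->0: ok.
abb: 2b undefined. 2b->0: ok.
All examples now run through 3 states with every (state, symbol) defined. Accept strings end in {0,2}, Reject strings end in {1}; accept={0,2}.

states=3 start=0 accept={0,2} delta: 0a->1 0b->1 1a->0 1b->2 2a->0 2b->0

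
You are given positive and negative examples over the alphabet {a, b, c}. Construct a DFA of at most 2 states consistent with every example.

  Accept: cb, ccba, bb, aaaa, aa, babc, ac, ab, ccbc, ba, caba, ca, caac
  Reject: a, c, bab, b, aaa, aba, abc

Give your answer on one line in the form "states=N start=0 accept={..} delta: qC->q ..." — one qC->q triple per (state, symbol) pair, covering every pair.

State merging on the prefix tree: take the shortest (then alphabetical) example prefix whose next move is undefined and point that move at state 0, else 1, else 2, ...; a target is out if some Accept/Reject pair would then sit in one state with the same input left (inseparable). If every existing state is out, open a new one.
a: 0a undefined. 0a->0: no, aaaa/a meet in 0. Open state 1: 0a->1.
b: 0b undefined. 0b->0: no, bb/b meet in 0. 0b->1: ok.
c: 0c undefined. 0c->0: no, cb/a meet in 1. 0c->1: ok.
aa: 1a undefined. 1a->0: ok.
ab: 1b undefined. 1b->0: ok.
ac: 1c undefined. 1c->0: ok.
All examples now run through 2 states with every (state, symbol) defined. Accept strings end in {0}, Reject strings end in {1}; accept={0}.

states=2 start=0 accept={0} delta: 0a->1 0b->1 0c->1 1a->0 1b->0 1c->0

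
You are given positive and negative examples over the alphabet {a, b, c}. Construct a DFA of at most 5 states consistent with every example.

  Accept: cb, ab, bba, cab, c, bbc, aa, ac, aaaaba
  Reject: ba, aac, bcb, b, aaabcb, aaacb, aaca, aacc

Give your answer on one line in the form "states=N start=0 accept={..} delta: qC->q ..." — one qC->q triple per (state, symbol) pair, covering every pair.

State merging on the prefix tree: take the shortest (then alphabetical) example prefix whose next move is undefined and point that move at state 0, else 1, else 2, ...; a target is out if some Accept/Reject pair would then sit in one state with the same input left (inseparable). If every existing state is out, open a new one.
a: 0a undefined. 0a->0: no, cb/aaacb meet in 0 with "cb" left. Open state 1: 0a->1.
b: 0b undefined. 0b->0: no, cb/bcb meet in 0 with "cb" left. 0b->1: no, aa/ba meet in 1 with "a" left. Open state 2: 0b->2.
c: 0c undefined. 0c->0: no, cb/b meet in 2. 0c->1: ok.
aa: 1a undefined. 1a->0: no, cab/b meet in 2. 1a->1: no, ac/aac meet in 1 with "c" left. 1a->2: no, aa/b meet in 2. Open state 3: 1a->3.
ab: 1b undefined. 1b->0: ok.
ac: 1c undefined. 1c->0: ok.
ba: 2a undefined. 2a->0: no, cb/ba meet in 0. 2a->1: no, c/ba meet in 1. 2a->2: ok.
bb: 2b undefined. 2b->0: ok.
bc: 2c undefined. 2c->0: ok.
aaa: 3a undefined. 3a->0: no, cb/aaacb meet in 0. 3a->1: no, cb/aaabcb meet in 0. 3a->2: no, cb/aaabcb meet in 0. 3a->3: ok.
aac: 3c undefined. 3c->0: no, cb/aac meet in 0. 3c->1: no, cb/aaacb meet in 0. 3c->2: no, cb/aaacb meet in 0. 3c->3: no, cab/aaacb meet in 3 with "b" left. Open state 4: 3c->4.
cab: 3b undefined. 3b->0: no, cb/aaabcb meet in 0. 3b->1: ok.
aaca: 4a undefined. 4a->0: no, cb/aaca meet in 0. 4a->1: no, bba/aaca meet in 1. 4a->2: ok.
aacc: 4c undefined. 4c->0: no, cb/aacc meet in 0. 4c->1: no, bba/aacc meet in 1. 4c->2: ok.
aaacb: 4b undefined. 4b->0: no, cb/aaacb meet in 0. 4b->1: no, bba/aaacb meet in 1. 4b->2: ok.
All examples now run through 5 states with every (state, symbol) defined. Accept strings end in {0,1,3}, Reject strings end in {2,4}; accept={0,1,3}.

states=5 start=0 accept={0,1,3} delta: 0a->1 0b->2 0c->1 1a->3 1b->0 1c->0 2a->2 2b->0 2c->0 3a->3 3b->1 3c->4 4a->2 4b->2 4c->2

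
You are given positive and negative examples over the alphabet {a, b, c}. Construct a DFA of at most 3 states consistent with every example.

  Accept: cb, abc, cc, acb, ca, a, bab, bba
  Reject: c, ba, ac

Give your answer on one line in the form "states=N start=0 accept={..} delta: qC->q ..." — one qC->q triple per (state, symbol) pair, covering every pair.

Grow the machine one transition at a time. Run the examples from 0; the earliest place one falls off (shortest prefix, ties alphabetical) gets sent to the lowest-numbered state that keeps every Accept/Reject pair distinguishable — a pair clashes when both reach the same state with identical unread suffix — and to a fresh state only if none does.
a: 0a undefined. 0a->0: ok.
b: 0b undefined. 0b->0: no, abc/c meet in 0 with "c" left. Open state 1: 0b->1.
c: 0c undefined. 0c->0: no, cc/c meet in 0. 0c->1: no, ca/ba meet in 1 with "a" left. Open state 2: 0c->2.
ba: 1a undefined. 1a->0: no, a/ba meet in 0. 1a->1: ok.
bb: 1b undefined. 1b->0: ok.
ca: 2a undefined. 2a->0: ok.
cb: 2b undefined. 2b->0: ok.
cc: 2c undefined. 2c->0: ok.
abc: 1c undefined. 1c->0: ok.
All examples now run through 3 states with every (state, symbol) defined. Accept strings end in {0}, Reject strings end in {1,2}; accept={0}.

states=3 start=0 accept={0} delta: 0a->0 0b->1 0c->2 1a->1 1b->0 1c->0 2a->0 2b->0 2c->0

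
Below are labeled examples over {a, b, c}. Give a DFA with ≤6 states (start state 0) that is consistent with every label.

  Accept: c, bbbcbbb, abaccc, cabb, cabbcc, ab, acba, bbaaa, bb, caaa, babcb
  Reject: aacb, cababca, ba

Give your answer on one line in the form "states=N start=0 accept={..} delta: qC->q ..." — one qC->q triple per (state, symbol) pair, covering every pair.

states=4 start=0 accept={1,2} delta: 0a->0 0b->1 0c->2 1a->0 1b->2 1c->0 2a->2 2b->3 2c->0 3a->1 3b->1 3c->1

Fold the examples into a partial DFA from state 0: repeatedly fix the first undefined (state, symbol) met by the shortest-then-alphabetical prefix, trying targets in increasing order and rejecting any under which an Accept and a Reject string meet in one state with the same remainder; add a state when all current targets are rejected. Accepting states are where Accept strings end.
a: 0a undefined. 0a->0: ok.
b: 0b undefined. 0b->0: no, ab/ba meet in 0. Open state 1: 0b->1.
c: 0c undefined. 0c->0: no, ab/aacb meet in 1. 0c->1: no, bb/aacb meet in 1 with "b" left. Open state 2: 0c->2.
ba: 1a undefined. 1a->0: ok.
bb: 1b undefined. 1b->0: no, bbaaa/ba meet in 0. 1b->1: no, bbaaa/ba meet in 0. 1b->2: ok.
ca: 2a undefined. 2a->0: no, bbaaa/ba meet in 0. 2a->1: no, cabb/aacb meet in 2 with "b" left. 2a->2: ok.
acb: 2b undefined. 2b->0: no, acba/aacb meet in 0. 2b->1: no, ab/aacb meet in 1. 2b->2: no, c/aacb meet in 2. Open state 3: 2b->3.
acba: 3a undefined. 3a->0: no, acba/ba meet in 0. 3a->1: ok.
babc: 1c undefined. 1c->0: ok.
bbbc: 3c undefined. 3c->0: no, bbbcbbb/aacb meet in 3. 3c->1: ok.
cabb: 3b undefined. 3b->0: no, bbbcbbb/ba meet in 0. 3b->1: ok.
abacc: 2c undefined. 2c->0: ok.
All examples now run through 4 states with every (state, symbol) defined. Accept strings end in {1,2}, Reject strings end in {0,3}; accept={1,2}.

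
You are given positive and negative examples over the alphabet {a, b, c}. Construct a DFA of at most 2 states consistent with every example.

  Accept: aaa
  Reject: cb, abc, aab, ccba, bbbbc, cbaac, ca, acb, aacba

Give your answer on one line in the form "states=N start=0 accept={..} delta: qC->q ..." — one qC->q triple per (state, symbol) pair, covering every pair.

states=2 start=0 accept={0} delta: 0a->0 0b->1 0c->1 1a->1 1b->1 1c->1

State merging on the prefix tree: take the shortest (then alphabetical) example prefix whose next move is undefined and point that move at state 0, else 1, else 2, ...; a target is out if some Accept/Reject pair would then sit in one state with the same input left (inseparable). If every existing state is out, open a new one.
a: 0a undefined. 0a->0: ok.
b: 0b undefined. 0b->0: no, aaa/aab meet in 0. Open state 1: 0b->1.
c: 0c undefined. 0c->0: no, aaa/ca meet in 0. 0c->1: ok.
bb: 1b undefined. 1b->0: no, aaa/cb meet in 0. 1b->1: ok.
ca: 1a undefined. 1a->0: no, aaa/ca meet in 0. 1a->1: ok.
cc: 1c undefined. 1c->0: no, aaa/abc meet in 0. 1c->1: ok.
All examples now run through 2 states with every (state, symbol) defined. Accept strings end in {0}, Reject strings end in {1}; accept={0}.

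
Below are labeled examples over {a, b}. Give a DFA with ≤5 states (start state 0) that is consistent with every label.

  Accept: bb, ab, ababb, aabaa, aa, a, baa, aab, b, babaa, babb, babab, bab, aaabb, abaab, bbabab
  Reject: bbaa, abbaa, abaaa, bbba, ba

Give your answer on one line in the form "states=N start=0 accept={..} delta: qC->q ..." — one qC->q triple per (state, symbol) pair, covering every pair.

states=4 start=0 accept={0,1,3} delta: 0a->0 0b->1 1a->2 1b->3 2a->1 2b->0 3a->1 3b->1

Fold the examples into a partial DFA from state 0: repeatedly fix the first undefined (state, symbol) met by the shortest-then-alphabetical prefix, trying targets in increasing order and rejecting any under which an Accept and a Reject string meet in one state with the same remainder; add a state when all current targets are rejected. Accepting states are where Accept strings end.
a: 0a undefined. 0a->0: ok.
b: 0b undefined. 0b->0: no, bb/bbaa meet in 0. Open state 1: 0b->1.
ba: 1a undefined. 1a->0: no, aabaa/abaaa meet in 0. 1a->1: no, ab/abaaa meet in 1. Open state 2: 1a->2.
bb: 1b undefined. 1b->0: no, bb/bbaa meet in 0. 1b->1: no, aabaa/bbaa meet in 2 with "a" left. 1b->2: no, bb/ba meet in 2. Open state 3: 1b->3.
baa: 2a undefined. 2a->0: no, aabaa/abaaa meet in 0. 2a->1: ok.
bab: 2b undefined. 2b->0: ok.
bba: 3a undefined. 3a->0: no, aa/bbaa meet in 0. 3a->1: ok.
bbb: 3b undefined. 3b->0: no, aa/bbba meet in 0. 3b->1: ok.
All examples now run through 4 states with every (state, symbol) defined. Accept strings end in {0,1,3}, Reject strings end in {2}; accept={0,1,3}.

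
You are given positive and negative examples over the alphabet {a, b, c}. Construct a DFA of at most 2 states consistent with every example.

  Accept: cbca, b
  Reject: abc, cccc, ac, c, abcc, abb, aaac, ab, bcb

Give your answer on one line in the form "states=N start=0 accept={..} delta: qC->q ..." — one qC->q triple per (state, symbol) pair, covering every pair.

Grow the machine one transition at a time. Run the examples from 0; the earliest place one falls off (shortest prefix, ties alphabetical) gets sent to the lowest-numbered state that keeps every Accept/Reject pair distinguishable — a pair clashes when both reach the same state with identical unread suffix — and to a fresh state only if none does.
a: 0a undefined. 0a->0: no, b/ab meet in 0 with "b" left. Open state 1: 0a->1.
b: 0b undefined. 0b->0: ok.
c: 0c undefined. 0c->0: no, b/cccc meet in 0. 0c->1: ok.
aa: 1a undefined. 1a->0: ok.
ab: 1b undefined. 1b->0: no, cbca/abb meet in 0. 1b->1: ok.
ac: 1c undefined. 1c->0: no, cbca/c meet in 1. 1c->1: ok.
All examples now run through 2 states with every (state, symbol) defined. Accept strings end in {0}, Reject strings end in {1}; accept={0}.

states=2 start=0 accept={0} delta: 0a->1 0b->0 0c->1 1a->0 1b->1 1c->1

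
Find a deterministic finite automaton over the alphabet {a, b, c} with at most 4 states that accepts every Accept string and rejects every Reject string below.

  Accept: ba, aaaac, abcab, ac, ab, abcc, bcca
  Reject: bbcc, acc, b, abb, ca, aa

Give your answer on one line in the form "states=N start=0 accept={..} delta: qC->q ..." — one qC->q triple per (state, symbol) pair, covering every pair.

State merging on the prefix tree: take the shortest (then alphabetical) example prefix whose next move is undefined and point that move at state 0, else 1, else 2, ...; a target is out if some Accept/Reject pair would then sit in one state with the same input left (inseparable). If every existing state is out, open a new one.
a: 0a undefined. 0a->0: no, ab/b meet in 0 with "b" left. Open state 1: 0a->1.
b: 0b undefined. 0b->0: ok.
c: 0c undefined. 0c->0: no, ba/ca meet in 1. 0c->1: no, ac/bbcc meet in 1 with "c" left. Open state 2: 0c->2.
aa: 1a undefined. 1a->0: ok.
ab: 1b undefined. 1b->0: no, ab/b meet in 0. 1b->1: no, ba/abb meet in 1. 1b->2: ok.
ac: 1c undefined. 1c->0: no, aaaac/acc meet in 2. 1c->1: no, ba/acc meet in 1. 1c->2: ok.
ca: 2a undefined. 2a->0: ok.
abb: 2b undefined. 2b->0: ok.
abc: 2c undefined. 2c->0: ok.
All examples now run through 3 states with every (state, symbol) defined. Accept strings end in {1,2}, Reject strings end in {0}; accept={1,2}.

states=3 start=0 accept={1,2} delta: 0a->1 0b->0 0c->2 1a->0 1b->2 1c->2 2a->0 2b->0 2c->0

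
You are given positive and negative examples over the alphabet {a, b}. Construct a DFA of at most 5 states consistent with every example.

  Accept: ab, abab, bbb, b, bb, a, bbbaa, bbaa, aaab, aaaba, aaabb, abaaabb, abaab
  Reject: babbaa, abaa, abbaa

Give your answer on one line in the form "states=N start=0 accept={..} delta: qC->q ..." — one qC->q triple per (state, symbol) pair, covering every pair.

states=5 start=0 accept={0,1,2,3} delta: 0a->1 0b->0 1a->0 1b->2 2a->3 2b->2 3a->4 3b->0 4a->0 4b->0

Grow the machine one transition at a time. Run the examples from 0; the earliest place one falls off (shortest prefix, ties alphabetical) gets sent to the lowest-numbered state that keeps every Accept/Reject pair distinguishable — a pair clashes when both reach the same state with identical unread suffix — and to a fresh state only if none does.
a: 0a undefined. 0a->0: no, bbaa/abbaa meet in 0 with "bbaa" left. Open state 1: 0a->1.
b: 0b undefined. 0b->0: ok.
aa: 1a undefined. 1a->0: ok.
ab: 1b undefined. 1b->0: no, ab/babbaa meet in 0. 1b->1: no, ab/babbaa meet in 1. Open state 2: 1b->2.
aba: 2a undefined. 2a->0: no, a/abaa meet in 1. 2a->1: no, bbb/abaa meet in 0. 2a->2: no, ab/abaa meet in 2. Open state 3: 2a->3.
abb: 2b undefined. 2b->0: no, bbb/babbaa meet in 0. 2b->1: no, a/babbaa meet in 1. 2b->2: ok.
abaa: 3a undefined. 3a->0: no, bbb/babbaa meet in 0. 3a->1: no, a/babbaa meet in 1. 3a->2: no, ab/babbaa meet in 2. 3a->3: no, aaaba/babbaa meet in 3. Open state 4: 3a->4.
abab: 3b undefined. 3b->0: ok.
abaaa: 4a undefined. 4a->0: ok.
abaab: 4b undefined. 4b->0: ok.
All examples now run through 5 states with every (state, symbol) defined. Accept strings end in {0,1,2,3}, Reject strings end in {4}; accept={0,1,2,3}.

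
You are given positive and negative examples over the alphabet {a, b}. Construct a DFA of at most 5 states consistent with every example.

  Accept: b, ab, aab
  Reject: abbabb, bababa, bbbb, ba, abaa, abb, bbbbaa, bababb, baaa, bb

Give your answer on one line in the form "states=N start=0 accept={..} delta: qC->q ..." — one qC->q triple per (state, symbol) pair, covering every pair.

Grow the machine one transition at a time. Run the examples from 0; the earliest place one falls off (shortest prefix, ties alphabetical) gets sent to the lowest-numbered state that keeps every Accept/Reject pair distinguishable — a pair clashes when both reach the same state with identical unread suffix — and to a fresh state only if none does.
a: 0a undefined. 0a->0: ok.
b: 0b undefined. 0b->0: no, b/abbabb meet in 0. Open state 1: 0b->1.
ba: 1a undefined. 1a->0: ok.
bb: 1b undefined. 1b->0: ok.
All examples now run through 2 states with every (state, symbol) defined. Accept strings end in {1}, Reject strings end in {0}; accept={1}.

states=2 start=0 accept={1} delta: 0a->0 0b->1 1a->0 1b->0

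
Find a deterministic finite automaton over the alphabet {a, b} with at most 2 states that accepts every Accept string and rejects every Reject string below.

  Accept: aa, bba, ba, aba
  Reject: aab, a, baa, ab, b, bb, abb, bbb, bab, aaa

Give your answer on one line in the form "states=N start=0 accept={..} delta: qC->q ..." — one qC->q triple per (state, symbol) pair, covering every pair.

states=2 start=0 accept={0} delta: 0a->1 0b->1 1a->0 1b->1

Fold the examples into a partial DFA from state 0: repeatedly fix the first undefined (state, symbol) met by the shortest-then-alphabetical prefix, trying targets in increasing order and rejecting any under which an Accept and a Reject string meet in one state with the same remainder; add a state when all current targets are rejected. Accepting states are where Accept strings end.
a: 0a undefined. 0a->0: no, aa/a meet in 0. Open state 1: 0a->1.
b: 0b undefined. 0b->0: no, aa/baa meet in 1 with "a" left. 0b->1: ok.
aa: 1a undefined. 1a->0: ok.
ab: 1b undefined. 1b->0: no, aa/ab meet in 0. 1b->1: ok.
All examples now run through 2 states with every (state, symbol) defined. Accept strings end in {0}, Reject strings end in {1}; accept={0}.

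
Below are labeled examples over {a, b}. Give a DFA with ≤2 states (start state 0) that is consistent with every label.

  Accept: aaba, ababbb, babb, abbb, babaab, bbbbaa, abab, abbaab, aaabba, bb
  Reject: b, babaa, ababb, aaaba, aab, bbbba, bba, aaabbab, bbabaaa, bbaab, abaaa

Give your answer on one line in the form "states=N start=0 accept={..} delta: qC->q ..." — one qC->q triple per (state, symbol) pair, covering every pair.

states=2 start=0 accept={0} delta: 0a->1 0b->1 1a->0 1b->0

Grow the machine one transition at a time. Run the examples from 0; the earliest place one falls off (shortest prefix, ties alphabetical) gets sent to the lowest-numbered state that keeps every Accept/Reject pair distinguishable — a pair clashes when both reach the same state with identical unread suffix — and to a fresh state only if none does.
a: 0a undefined. 0a->0: no, aaba/aaaba meet in 0 with "ba" left. Open state 1: 0a->1.
b: 0b undefined. 0b->0: no, bb/b meet in 0. 0b->1: ok.
aa: 1a undefined. 1a->0: ok.
ab: 1b undefined. 1b->0: ok.
All examples now run through 2 states with every (state, symbol) defined. Accept strings end in {0}, Reject strings end in {1}; accept={0}.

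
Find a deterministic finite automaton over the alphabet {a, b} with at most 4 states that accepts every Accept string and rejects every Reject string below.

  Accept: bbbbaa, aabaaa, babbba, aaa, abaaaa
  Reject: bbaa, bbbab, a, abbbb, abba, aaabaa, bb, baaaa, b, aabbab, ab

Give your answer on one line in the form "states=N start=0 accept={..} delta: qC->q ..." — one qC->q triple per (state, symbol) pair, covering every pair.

State merging on the prefix tree: take the shortest (then alphabetical) example prefix whose next move is undefined and point that move at state 0, else 1, else 2, ...; a target is out if some Accept/Reject pair would then sit in one state with the same input left (inseparable). If every existing state is out, open a new one.
a: 0a undefined. 0a->0: no, aaa/a meet in 0. Open state 1: 0a->1.
b: 0b undefined. 0b->0: no, bbbbaa/bbaa meet in 1 with "a" left. 0b->1: ok.
aa: 1a undefined. 1a->0: no, babbba/abba meet in 1 with "bba" left. 1a->1: no, aaa/a meet in 1. Open state 2: 1a->2.
ab: 1b undefined. 1b->0: no, bbbbaa/bbaa meet in 2. 1b->1: no, bbbbaa/bbaa meet in 2 with "a" left. 1b->2: ok.
aaa: 2a undefined. 2a->0: no, aaa/aaabaa meet in 0. 2a->1: no, aaa/a meet in 1. 2a->2: no, aaa/bbaa meet in 2. Open state 3: 2a->3.
aab: 2b undefined. 2b->0: ok.
aaab: 3b undefined. 3b->0: ok.
abaa: 3a undefined. 3a->0: no, abaaaa/bbbab meet in 2. 3a->1: ok.
All examples now run through 4 states with every (state, symbol) defined. Accept strings end in {3}, Reject strings end in {0,1,2}; accept={3}.

states=4 start=0 accept={3} delta: 0a->1 0b->1 1a->2 1b->2 2a->3 2b->0 3a->1 3b->0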